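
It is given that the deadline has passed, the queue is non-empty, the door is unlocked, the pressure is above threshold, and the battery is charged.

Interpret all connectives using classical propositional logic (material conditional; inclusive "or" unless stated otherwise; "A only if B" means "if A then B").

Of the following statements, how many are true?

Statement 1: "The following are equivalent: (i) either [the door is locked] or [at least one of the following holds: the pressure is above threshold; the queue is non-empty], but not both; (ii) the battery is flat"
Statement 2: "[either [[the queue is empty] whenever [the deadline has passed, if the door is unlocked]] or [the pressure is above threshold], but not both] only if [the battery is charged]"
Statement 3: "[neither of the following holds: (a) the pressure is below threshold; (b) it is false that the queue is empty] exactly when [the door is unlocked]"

Let R = "the door is locked" (F), S = "the pressure is above threshold" (T), Q = "the queue is empty" (F), U = "the battery is charged" (T), P = "the deadline has passed" (T).

Statement 1: In symbols: (R xor (S | ~Q)) <-> ~U

~Q = ~F = T
S | ~Q = T | T = T
R xor (S | ~Q) = F xor T = T
~U = ~T = F
(R xor (S | ~Q)) <-> ~U = T <-> F = F
So Statement 1 is false.

Statement 2: This is (((~R -> P) -> Q) xor S) -> U.

~R = ~F = T
~R -> P = T -> T = T
(~R -> P) -> Q = T -> F = F
((~R -> P) -> Q) xor S = F xor T = T
(((~R -> P) -> Q) xor S) -> U = T -> T = T
So Statement 2 is true.

Statement 3: This is (~S nor ~Q) <-> ~R.

~S = ~T = F
~Q = ~F = T
~S nor ~Q = F nor T = F
~R = ~F = T
(~S nor ~Q) <-> ~R = F <-> T = F
Thus Statement 3 is false.

1 of the 3 statements is true.

1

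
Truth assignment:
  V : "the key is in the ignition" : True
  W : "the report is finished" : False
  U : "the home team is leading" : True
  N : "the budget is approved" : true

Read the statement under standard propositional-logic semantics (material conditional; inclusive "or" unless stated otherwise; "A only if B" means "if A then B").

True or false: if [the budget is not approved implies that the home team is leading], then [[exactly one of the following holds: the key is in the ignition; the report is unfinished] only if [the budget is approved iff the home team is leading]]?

Values: N=T, U=T, V=T, W=F.
In symbols: (¬N → U) → ((V ⊕ ¬W) → (N ↔ U))

¬N = ¬T = F
¬N → U = F → T = T
¬W = ¬F = T
V ⊕ ¬W = T ⊕ T = F
N ↔ U = T ↔ T = T
(V ⊕ ¬W) → (N ↔ U) = F → T = T
(¬N → U) → ((V ⊕ ¬W) → (N ↔ U)) = T → T = T

True.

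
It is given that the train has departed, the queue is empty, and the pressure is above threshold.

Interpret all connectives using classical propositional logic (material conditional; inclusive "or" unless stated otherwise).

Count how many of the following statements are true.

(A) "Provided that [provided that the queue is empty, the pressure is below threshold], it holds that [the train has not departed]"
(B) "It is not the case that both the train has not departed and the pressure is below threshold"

Let Q = "the queue is empty" (T), R = "the pressure is above threshold" (T), P = "the train has departed" (T).

(A): In symbols: (Q → ¬R) → ¬P

¬R = ¬T = F
Q → ¬R = T → F = F
¬P = ¬T = F
(Q → ¬R) → ¬P = F → F = T
Hence (A) is true.

(B): This is ¬P ↑ ¬R.

¬P = ¬T = F
¬R = ¬T = F
¬P ↑ ¬R = F ↑ F = T
Hence (B) is true.

Count: 2.

2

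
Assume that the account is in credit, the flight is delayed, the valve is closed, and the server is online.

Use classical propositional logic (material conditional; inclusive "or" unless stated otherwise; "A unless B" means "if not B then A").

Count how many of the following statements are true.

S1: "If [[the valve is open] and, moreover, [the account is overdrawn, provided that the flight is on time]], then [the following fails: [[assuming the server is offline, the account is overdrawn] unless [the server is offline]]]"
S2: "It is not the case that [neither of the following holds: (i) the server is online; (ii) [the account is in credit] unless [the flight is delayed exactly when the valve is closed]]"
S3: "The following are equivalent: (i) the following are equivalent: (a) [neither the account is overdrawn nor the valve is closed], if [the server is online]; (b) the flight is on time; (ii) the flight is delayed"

Let V = "the valve is open" (False), H = "the flight is delayed" (True), S = "the account is overdrawn" (False), N = "the server is online" (True).

S1: This is (V and (not H -> S)) -> not ((not N -> S) or not N).

not H = not True = False
not H -> S = False -> False = True
V and (not H -> S) = False and True = False
not N = not True = False
not N -> S = False -> False = True
not N = not True = False
(not N -> S) or not N = True or False = True
not ((not N -> S) or not N) = not True = False
(V and (not H -> S)) -> not ((not N -> S) or not N) = False -> False = True
Hence S1 is true.

S2: In symbols: not (N nor (not S or (H iff not V)))

not S = not False = True
not V = not False = True
H iff not V = True iff True = True
not S or (H iff not V) = True or True = True
N nor (not S or (H iff not V)) = True nor True = False
not (N nor (not S or (H iff not V))) = not False = True
Thus S2 is true.

S3: Formalization: ((N -> (S nor not V)) iff not H) iff H

not V = not False = True
S nor not V = False nor True = False
N -> (S nor not V) = True -> False = False
not H = not True = False
(N -> (S nor not V)) iff not H = False iff False = True
((N -> (S nor not V)) iff not H) iff H = True iff True = True
Hence S3 is true.

True statements: 3.

3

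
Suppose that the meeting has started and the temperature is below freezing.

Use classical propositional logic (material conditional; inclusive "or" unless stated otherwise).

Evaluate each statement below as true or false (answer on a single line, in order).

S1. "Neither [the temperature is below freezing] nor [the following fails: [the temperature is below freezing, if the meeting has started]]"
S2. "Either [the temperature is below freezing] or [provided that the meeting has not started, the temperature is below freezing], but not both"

Let Q = "the temperature is below freezing" (T), P = "the meeting has started" (T).

S1: In symbols: Q ↓ ¬(P → Q)

P → Q = T → T = T
¬(P → Q) = ¬T = F
Q ↓ ¬(P → Q) = T ↓ F = F
Thus S1 is false.

S2: In symbols: Q ⊕ (¬P → Q)

¬P = ¬T = F
¬P → Q = F → T = T
Q ⊕ (¬P → Q) = T ⊕ T = F
So S2 is false.

S1 F; S2 F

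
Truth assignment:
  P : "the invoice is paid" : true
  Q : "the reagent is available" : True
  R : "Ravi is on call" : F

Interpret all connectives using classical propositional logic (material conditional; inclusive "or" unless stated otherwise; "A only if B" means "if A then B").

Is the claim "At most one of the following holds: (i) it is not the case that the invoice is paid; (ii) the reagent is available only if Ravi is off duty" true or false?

true

In symbols: ~P nand (Q -> ~R)

~P = ~T = F
~R = ~F = T
Q -> ~R = T -> T = T
~P nand (Q -> ~R) = F nand T = T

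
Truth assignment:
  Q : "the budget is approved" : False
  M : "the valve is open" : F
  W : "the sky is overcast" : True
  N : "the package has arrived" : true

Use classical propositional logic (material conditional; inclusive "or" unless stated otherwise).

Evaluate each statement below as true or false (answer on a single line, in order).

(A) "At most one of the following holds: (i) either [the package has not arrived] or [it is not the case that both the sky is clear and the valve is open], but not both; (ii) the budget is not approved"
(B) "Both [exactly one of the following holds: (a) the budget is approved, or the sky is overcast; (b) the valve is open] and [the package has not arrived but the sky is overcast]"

(A) false / (B) false

(A): Formalization: (not N xor (not W nand M)) nand not Q

not N = not True = False
not W = not True = False
not W nand M = False nand False = True
not N xor (not W nand M) = False xor True = True
not Q = not False = True
(not N xor (not W nand M)) nand not Q = True nand True = False
Hence (A) is false.

(B): In symbols: ((Q or W) xor M) and (not N and W)

Q or W = False or True = True
(Q or W) xor M = True xor False = True
not N = not True = False
not N and W = False and True = False
((Q or W) xor M) and (not N and W) = True and False = False
So (B) is false.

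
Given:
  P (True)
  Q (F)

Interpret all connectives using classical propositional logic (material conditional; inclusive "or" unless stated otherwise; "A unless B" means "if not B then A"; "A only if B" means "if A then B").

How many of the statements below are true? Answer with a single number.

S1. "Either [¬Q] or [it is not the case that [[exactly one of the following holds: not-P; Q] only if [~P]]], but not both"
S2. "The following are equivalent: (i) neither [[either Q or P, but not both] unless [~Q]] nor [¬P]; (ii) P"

S1: This is ¬Q ⊕ ¬((¬P ⊕ Q) → ¬P).

¬Q = ¬F = T
¬P = ¬T = F
¬P ⊕ Q = F ⊕ F = F
¬P = ¬T = F
(¬P ⊕ Q) → ¬P = F → F = T
¬((¬P ⊕ Q) → ¬P) = ¬T = F
¬Q ⊕ ¬((¬P ⊕ Q) → ¬P) = T ⊕ F = T
Hence S1 is true.

S2: Parsed as (((Q ⊕ P) ∨ ¬Q) ↓ ¬P) ↔ P

Q ⊕ P = F ⊕ T = T
¬Q = ¬F = T
(Q ⊕ P) ∨ ¬Q = T ∨ T = T
¬P = ¬T = F
((Q ⊕ P) ∨ ¬Q) ↓ ¬P = T ↓ F = F
(((Q ⊕ P) ∨ ¬Q) ↓ ¬P) ↔ P = F ↔ T = F
Thus S2 is false.

True statements: 1 (S1).

1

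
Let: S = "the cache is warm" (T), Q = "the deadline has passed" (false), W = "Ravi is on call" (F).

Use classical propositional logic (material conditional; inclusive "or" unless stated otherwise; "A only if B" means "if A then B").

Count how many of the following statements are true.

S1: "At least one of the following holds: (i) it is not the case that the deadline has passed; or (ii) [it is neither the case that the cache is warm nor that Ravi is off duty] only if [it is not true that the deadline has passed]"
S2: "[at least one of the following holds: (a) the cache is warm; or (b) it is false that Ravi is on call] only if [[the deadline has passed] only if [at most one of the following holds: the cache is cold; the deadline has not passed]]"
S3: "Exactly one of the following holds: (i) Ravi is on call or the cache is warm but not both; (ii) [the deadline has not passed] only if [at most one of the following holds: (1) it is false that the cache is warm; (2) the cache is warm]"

2

S1: Parsed as not Q or ((S nor not W) -> not Q)

not Q = not False = True
not W = not False = True
S nor not W = True nor True = False
not Q = not False = True
(S nor not W) -> not Q = False -> True = True
not Q or ((S nor not W) -> not Q) = True or True = True
Thus S1 is true.

S2: In symbols: (S or not W) -> (Q -> (not S nand not Q))

not W = not False = True
S or not W = True or True = True
not S = not True = False
not Q = not False = True
not S nand not Q = False nand True = True
Q -> (not S nand not Q) = False -> True = True
(S or not W) -> (Q -> (not S nand not Q)) = True -> True = True
Hence S2 is true.

S3: In symbols: (W xor S) xor (not Q -> (not S nand S))

W xor S = False xor True = True
not Q = not False = True
not S = not True = False
not S nand S = False nand True = True
not Q -> (not S nand S) = True -> True = True
(W xor S) xor (not Q -> (not S nand S)) = True xor True = False
Hence S3 is false.

True statements: 2.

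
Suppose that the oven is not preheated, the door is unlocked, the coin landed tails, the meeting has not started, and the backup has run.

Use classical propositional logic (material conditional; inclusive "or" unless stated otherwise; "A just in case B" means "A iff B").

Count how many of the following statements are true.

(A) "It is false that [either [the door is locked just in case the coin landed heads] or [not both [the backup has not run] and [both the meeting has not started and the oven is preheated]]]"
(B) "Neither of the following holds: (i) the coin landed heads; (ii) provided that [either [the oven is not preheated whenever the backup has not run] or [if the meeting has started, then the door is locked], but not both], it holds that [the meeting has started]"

Let Q = "the door is locked" (F), R = "the coin landed heads" (F), U = "the backup has run" (T), S = "the meeting has started" (F), P = "the oven is preheated" (F).

(A): In symbols: ¬((Q ↔ R) ∨ (¬U ↑ (¬S ∧ P)))

Q ↔ R = F ↔ F = T
¬U = ¬T = F
¬S = ¬F = T
¬S ∧ P = T ∧ F = F
¬U ↑ (¬S ∧ P) = F ↑ F = T
(Q ↔ R) ∨ (¬U ↑ (¬S ∧ P)) = T ∨ T = T
¬((Q ↔ R) ∨ (¬U ↑ (¬S ∧ P))) = ¬T = F
Hence (A) is false.

(B): This is R ↓ (((¬U → ¬P) ⊕ (S → Q)) → S).

¬U = ¬T = F
¬P = ¬F = T
¬U → ¬P = F → T = T
S → Q = F → F = T
(¬U → ¬P) ⊕ (S → Q) = T ⊕ T = F
((¬U → ¬P) ⊕ (S → Q)) → S = F → F = T
R ↓ (((¬U → ¬P) ⊕ (S → Q)) → S) = F ↓ T = F
Hence (B) is false.

0 of the 2 statements are true (none).

0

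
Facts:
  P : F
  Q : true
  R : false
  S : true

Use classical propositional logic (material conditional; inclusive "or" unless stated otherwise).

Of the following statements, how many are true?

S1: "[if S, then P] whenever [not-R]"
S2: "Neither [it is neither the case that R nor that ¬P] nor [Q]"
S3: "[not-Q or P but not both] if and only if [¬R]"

S1: Formalization: ~R -> (S -> P)

~R = ~F = T
S -> P = T -> F = F
~R -> (S -> P) = T -> F = F
Hence S1 is false.

S2: In symbols: (R nor ~P) nor Q

~P = ~F = T
R nor ~P = F nor T = F
(R nor ~P) nor Q = F nor T = F
Thus S2 is false.

S3: Formalization: (~Q xor P) <-> ~R

~Q = ~T = F
~Q xor P = F xor F = F
~R = ~F = T
(~Q xor P) <-> ~R = F <-> T = F
Hence S3 is false.

0 of the 3 statements are true (none).

0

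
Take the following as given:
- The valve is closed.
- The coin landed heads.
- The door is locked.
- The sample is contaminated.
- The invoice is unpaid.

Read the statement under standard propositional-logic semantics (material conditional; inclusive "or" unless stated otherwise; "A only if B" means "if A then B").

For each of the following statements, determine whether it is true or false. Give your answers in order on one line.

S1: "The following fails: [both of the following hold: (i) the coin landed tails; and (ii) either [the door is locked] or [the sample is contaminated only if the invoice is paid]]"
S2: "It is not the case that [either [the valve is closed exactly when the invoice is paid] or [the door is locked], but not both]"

Let Q = "the coin landed heads" (T), R = "the door is locked" (T), S = "the sample is contaminated" (T), U = "the invoice is paid" (F), P = "the valve is open" (F).

S1: Formalization: ~(~Q & (R | (S -> U)))

~Q = ~T = F
S -> U = T -> F = F
R | (S -> U) = T | F = T
~Q & (R | (S -> U)) = F & T = F
~(~Q & (R | (S -> U))) = ~F = T
So S1 is true.

S2: This is ~((~P <-> U) xor R).

~P = ~F = T
~P <-> U = T <-> F = F
(~P <-> U) xor R = F xor T = T
~((~P <-> U) xor R) = ~T = F
So S2 is false.

S1 True; S2 False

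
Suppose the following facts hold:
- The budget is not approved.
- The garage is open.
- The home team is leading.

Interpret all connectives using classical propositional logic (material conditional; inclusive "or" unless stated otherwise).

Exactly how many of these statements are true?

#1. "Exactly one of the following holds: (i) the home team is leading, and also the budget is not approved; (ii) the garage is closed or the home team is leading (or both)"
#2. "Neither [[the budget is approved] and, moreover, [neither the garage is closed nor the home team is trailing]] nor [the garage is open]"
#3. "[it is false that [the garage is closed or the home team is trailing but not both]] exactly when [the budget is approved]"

0

Let R = "the home team is leading" (T), P = "the budget is approved" (F), Q = "the garage is closed" (F).

#1: This is (R & ~P) xor (Q | R).

~P = ~F = T
R & ~P = T & T = T
Q | R = F | T = T
(R & ~P) xor (Q | R) = T xor T = F
So #1 is false.

#2: Parsed as (P & (Q nor ~R)) nor ~Q

~R = ~T = F
Q nor ~R = F nor F = T
P & (Q nor ~R) = F & T = F
~Q = ~F = T
(P & (Q nor ~R)) nor ~Q = F nor T = F
Hence #2 is false.

#3: In symbols: ~(Q xor ~R) <-> P

~R = ~T = F
Q xor ~R = F xor F = F
~(Q xor ~R) = ~F = T
~(Q xor ~R) <-> P = T <-> F = F
Hence #3 is false.

True statements: 0 (none).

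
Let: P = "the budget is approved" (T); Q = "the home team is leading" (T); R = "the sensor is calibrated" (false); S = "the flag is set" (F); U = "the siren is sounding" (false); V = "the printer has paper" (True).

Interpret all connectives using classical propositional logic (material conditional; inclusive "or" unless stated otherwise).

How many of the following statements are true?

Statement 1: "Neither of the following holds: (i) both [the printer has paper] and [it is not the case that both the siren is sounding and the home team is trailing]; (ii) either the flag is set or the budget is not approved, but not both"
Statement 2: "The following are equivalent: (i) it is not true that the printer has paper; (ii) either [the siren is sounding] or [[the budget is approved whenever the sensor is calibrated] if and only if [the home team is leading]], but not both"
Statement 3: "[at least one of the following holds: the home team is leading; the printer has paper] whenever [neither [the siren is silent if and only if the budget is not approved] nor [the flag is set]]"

Statement 1: Formalization: (V & (U nand ~Q)) nor (S xor ~P)

~Q = ~T = F
U nand ~Q = F nand F = T
V & (U nand ~Q) = T & T = T
~P = ~T = F
S xor ~P = F xor F = F
(V & (U nand ~Q)) nor (S xor ~P) = T nor F = F
Thus Statement 1 is false.

Statement 2: Formalization: ~V <-> (U xor ((R -> P) <-> Q))

~V = ~T = F
R -> P = F -> T = T
(R -> P) <-> Q = T <-> T = T
U xor ((R -> P) <-> Q) = F xor T = T
~V <-> (U xor ((R -> P) <-> Q)) = F <-> T = F
Hence Statement 2 is false.

Statement 3: In symbols: ((~U <-> ~P) nor S) -> (Q | V)

~U = ~F = T
~P = ~T = F
~U <-> ~P = T <-> F = F
(~U <-> ~P) nor S = F nor F = T
Q | V = T | T = T
((~U <-> ~P) nor S) -> (Q | V) = T -> T = T
Hence Statement 3 is true.

True statements: 1.

1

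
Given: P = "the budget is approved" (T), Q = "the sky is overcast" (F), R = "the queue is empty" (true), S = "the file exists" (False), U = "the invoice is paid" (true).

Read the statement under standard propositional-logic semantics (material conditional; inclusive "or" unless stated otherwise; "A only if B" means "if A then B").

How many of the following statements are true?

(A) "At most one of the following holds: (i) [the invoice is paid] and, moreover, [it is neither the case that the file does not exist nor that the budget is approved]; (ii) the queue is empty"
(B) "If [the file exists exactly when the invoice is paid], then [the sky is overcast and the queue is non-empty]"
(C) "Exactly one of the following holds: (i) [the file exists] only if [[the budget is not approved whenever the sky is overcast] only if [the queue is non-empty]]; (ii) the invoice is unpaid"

3

(A): In symbols: (U and (not S nor P)) nand R

not S = not False = True
not S nor P = True nor True = False
U and (not S nor P) = True and False = False
(U and (not S nor P)) nand R = False nand True = True
So (A) is true.

(B): Parsed as (S iff U) -> (Q and not R)

S iff U = False iff True = False
not R = not True = False
Q and not R = False and False = False
(S iff U) -> (Q and not R) = False -> False = True
Thus (B) is true.

(C): Parsed as (S -> ((Q -> not P) -> not R)) xor not U

not P = not True = False
Q -> not P = False -> False = True
not R = not True = False
(Q -> not P) -> not R = True -> False = False
S -> ((Q -> not P) -> not R) = False -> False = True
not U = not True = False
(S -> ((Q -> not P) -> not R)) xor not U = True xor False = True
So (C) is true.

Count: 3.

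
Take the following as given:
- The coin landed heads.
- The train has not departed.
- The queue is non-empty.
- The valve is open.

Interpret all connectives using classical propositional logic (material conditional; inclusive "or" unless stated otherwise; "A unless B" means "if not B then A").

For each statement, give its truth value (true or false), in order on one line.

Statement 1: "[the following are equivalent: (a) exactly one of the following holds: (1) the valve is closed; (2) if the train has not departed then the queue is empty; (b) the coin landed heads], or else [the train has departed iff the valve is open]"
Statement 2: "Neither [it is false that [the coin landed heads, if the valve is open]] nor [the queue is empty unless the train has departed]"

Statement 1 false / Statement 2 true

Let S = "the valve is open" (True), Q = "the train has departed" (False), R = "the queue is empty" (False), P = "the coin landed heads" (True).

Statement 1: Parsed as ((not S xor (not Q -> R)) iff P) or (Q iff S)

not S = not True = False
not Q = not False = True
not Q -> R = True -> False = False
not S xor (not Q -> R) = False xor False = False
(not S xor (not Q -> R)) iff P = False iff True = False
Q iff S = False iff True = False
((not S xor (not Q -> R)) iff P) or (Q iff S) = False or False = False
Hence Statement 1 is false.

Statement 2: Parsed as not (S -> P) nor (R or Q)

S -> P = True -> True = True
not (S -> P) = not True = False
R or Q = False or False = False
not (S -> P) nor (R or Q) = False nor False = True
Hence Statement 2 is true.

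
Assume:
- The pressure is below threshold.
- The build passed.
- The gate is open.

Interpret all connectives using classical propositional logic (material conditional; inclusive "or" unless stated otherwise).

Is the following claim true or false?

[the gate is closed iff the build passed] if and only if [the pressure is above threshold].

Let R = "the gate is open" (True), Q = "the build passed" (True), P = "the pressure is above threshold" (False).
Parsed as (not R iff Q) iff P

not R = not True = False
not R iff Q = False iff True = False
(not R iff Q) iff P = False iff False = True

True.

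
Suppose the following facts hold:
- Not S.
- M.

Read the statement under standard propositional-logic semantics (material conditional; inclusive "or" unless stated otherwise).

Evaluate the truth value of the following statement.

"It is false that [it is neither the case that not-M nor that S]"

False

In symbols: ¬(¬M ↓ S)

¬M = ¬T = F
¬M ↓ S = F ↓ F = T
¬(¬M ↓ S) = ¬T = F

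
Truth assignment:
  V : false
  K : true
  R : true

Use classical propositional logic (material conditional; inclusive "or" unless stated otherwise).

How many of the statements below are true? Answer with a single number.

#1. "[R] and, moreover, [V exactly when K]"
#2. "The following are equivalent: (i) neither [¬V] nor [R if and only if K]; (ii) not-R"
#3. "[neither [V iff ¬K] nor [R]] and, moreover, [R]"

1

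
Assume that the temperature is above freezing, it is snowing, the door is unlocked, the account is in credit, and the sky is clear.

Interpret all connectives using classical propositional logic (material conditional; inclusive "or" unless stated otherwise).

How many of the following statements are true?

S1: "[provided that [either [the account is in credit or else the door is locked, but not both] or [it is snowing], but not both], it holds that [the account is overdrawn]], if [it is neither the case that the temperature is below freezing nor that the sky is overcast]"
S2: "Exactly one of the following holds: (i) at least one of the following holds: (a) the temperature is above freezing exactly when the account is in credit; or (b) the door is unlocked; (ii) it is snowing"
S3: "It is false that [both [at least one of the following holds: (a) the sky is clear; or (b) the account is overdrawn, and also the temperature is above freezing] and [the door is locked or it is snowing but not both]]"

1

Let P = "the temperature is below freezing" (False), U = "the sky is overcast" (False), S = "the account is overdrawn" (False), R = "the door is locked" (False), Q = "it is snowing" (True).

S1: Formalization: (P nor U) -> (((not S xor R) xor Q) -> S)

P nor U = False nor False = True
not S = not False = True
not S xor R = True xor False = True
(not S xor R) xor Q = True xor True = False
((not S xor R) xor Q) -> S = False -> False = True
(P nor U) -> (((not S xor R) xor Q) -> S) = True -> True = True
Thus S1 is true.

S2: Formalization: ((not P iff not S) or not R) xor Q

not P = not False = True
not S = not False = True
not P iff not S = True iff True = True
not R = not False = True
(not P iff not S) or not R = True or True = True
((not P iff not S) or not R) xor Q = True xor True = False
So S2 is false.

S3: Parsed as not ((not U or (S and not P)) and (R xor Q))

not U = not False = True
not P = not False = True
S and not P = False and True = False
not U or (S and not P) = True or False = True
R xor Q = False xor True = True
(not U or (S and not P)) and (R xor Q) = True and True = True
not ((not U or (S and not P)) and (R xor Q)) = not True = False
So S3 is false.

1 of the 3 statements is true.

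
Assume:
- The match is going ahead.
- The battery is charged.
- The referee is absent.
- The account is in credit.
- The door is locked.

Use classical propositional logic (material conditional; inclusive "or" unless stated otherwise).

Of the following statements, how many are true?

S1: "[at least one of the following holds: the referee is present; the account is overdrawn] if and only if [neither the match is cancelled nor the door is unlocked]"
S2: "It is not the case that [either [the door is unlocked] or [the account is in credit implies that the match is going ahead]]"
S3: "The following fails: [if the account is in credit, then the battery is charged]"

0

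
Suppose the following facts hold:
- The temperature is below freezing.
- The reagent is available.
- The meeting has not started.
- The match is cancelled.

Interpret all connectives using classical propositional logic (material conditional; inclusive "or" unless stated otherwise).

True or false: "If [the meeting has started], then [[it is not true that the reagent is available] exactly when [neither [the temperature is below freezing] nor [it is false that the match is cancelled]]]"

The statement is true.

Let R = "the meeting has started" (F), Q = "the reagent is available" (T), P = "the temperature is below freezing" (T), S = "the match is cancelled" (T).
Parsed as R → (¬Q ↔ (P ↓ ¬S))

¬Q = ¬T = F
¬S = ¬T = F
P ↓ ¬S = T ↓ F = F
¬Q ↔ (P ↓ ¬S) = F ↔ F = T
R → (¬Q ↔ (P ↓ ¬S)) = F → T = T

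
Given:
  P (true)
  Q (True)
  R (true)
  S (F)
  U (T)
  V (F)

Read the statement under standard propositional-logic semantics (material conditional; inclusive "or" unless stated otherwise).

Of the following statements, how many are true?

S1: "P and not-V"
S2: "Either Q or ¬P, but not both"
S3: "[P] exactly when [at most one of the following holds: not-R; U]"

3

S1: Formalization: P and not V

not V = not False = True
P and not V = True and True = True
Thus S1 is true.

S2: Parsed as Q xor not P

not P = not True = False
Q xor not P = True xor False = True
Thus S2 is true.

S3: Parsed as P iff (not R nand U)

not R = not True = False
not R nand U = False nand True = True
P iff (not R nand U) = True iff True = True
So S3 is true.

True statements: 3 (S1, S2, S3).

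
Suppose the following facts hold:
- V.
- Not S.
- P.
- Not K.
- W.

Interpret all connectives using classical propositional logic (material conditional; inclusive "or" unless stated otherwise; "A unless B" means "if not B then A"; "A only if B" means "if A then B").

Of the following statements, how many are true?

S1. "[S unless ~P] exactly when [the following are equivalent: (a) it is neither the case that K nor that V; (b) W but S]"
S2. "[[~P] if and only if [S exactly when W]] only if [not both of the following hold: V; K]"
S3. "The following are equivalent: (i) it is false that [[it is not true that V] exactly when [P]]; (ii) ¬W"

1

S1: This is (S or not P) iff ((K nor V) iff (W and S)).

not P = not True = False
S or not P = False or False = False
K nor V = False nor True = False
W and S = True and False = False
(K nor V) iff (W and S) = False iff False = True
(S or not P) iff ((K nor V) iff (W and S)) = False iff True = False
So S1 is false.

S2: In symbols: (not P iff (S iff W)) -> (V nand K)

not P = not True = False
S iff W = False iff True = False
not P iff (S iff W) = False iff False = True
V nand K = True nand False = True
(not P iff (S iff W)) -> (V nand K) = True -> True = True
Hence S2 is true.

S3: Parsed as not (not V iff P) iff not W

not V = not True = False
not V iff P = False iff True = False
not (not V iff P) = not False = True
not W = not True = False
not (not V iff P) iff not W = True iff False = False
So S3 is false.

True statements: 1 (S2).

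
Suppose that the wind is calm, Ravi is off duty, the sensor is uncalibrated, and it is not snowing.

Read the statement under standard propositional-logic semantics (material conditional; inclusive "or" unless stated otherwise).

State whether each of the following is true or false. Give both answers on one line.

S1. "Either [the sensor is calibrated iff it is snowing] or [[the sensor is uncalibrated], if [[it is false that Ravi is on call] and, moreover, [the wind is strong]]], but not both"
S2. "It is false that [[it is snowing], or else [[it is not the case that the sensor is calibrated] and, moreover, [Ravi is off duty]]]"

S1 False / S2 False

Let V = "the sensor is calibrated" (F), R = "it is snowing" (F), G = "Ravi is on call" (F), N = "the wind is strong" (F).

S1: Parsed as (V <-> R) xor ((~G & N) -> ~V)

V <-> R = F <-> F = T
~G = ~F = T
~G & N = T & F = F
~V = ~F = T
(~G & N) -> ~V = F -> T = T
(V <-> R) xor ((~G & N) -> ~V) = T xor T = F
So S1 is false.

S2: In symbols: ~(R | (~V & ~G))

~V = ~F = T
~G = ~F = T
~V & ~G = T & T = T
R | (~V & ~G) = F | T = T
~(R | (~V & ~G)) = ~T = F
Hence S2 is false.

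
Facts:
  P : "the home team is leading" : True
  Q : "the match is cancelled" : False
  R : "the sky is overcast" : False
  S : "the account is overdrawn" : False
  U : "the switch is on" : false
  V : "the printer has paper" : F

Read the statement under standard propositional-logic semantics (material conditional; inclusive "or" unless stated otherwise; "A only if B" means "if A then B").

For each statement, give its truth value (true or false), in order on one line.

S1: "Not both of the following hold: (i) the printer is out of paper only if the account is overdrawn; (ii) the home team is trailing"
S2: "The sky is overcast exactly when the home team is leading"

S1: This is (not V -> S) nand not P.

not V = not False = True
not V -> S = True -> False = False
not P = not True = False
(not V -> S) nand not P = False nand False = True
Thus S1 is true.

S2: This is R iff P.

R iff P = False iff True = False
Thus S2 is false.

S1 true, S2 false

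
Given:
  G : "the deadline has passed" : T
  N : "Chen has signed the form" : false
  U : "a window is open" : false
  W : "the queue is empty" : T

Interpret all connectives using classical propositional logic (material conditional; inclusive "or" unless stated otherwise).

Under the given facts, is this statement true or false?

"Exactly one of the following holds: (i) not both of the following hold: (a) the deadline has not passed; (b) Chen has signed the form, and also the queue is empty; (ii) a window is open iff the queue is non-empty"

In symbols: (~G nand (N & W)) xor (U <-> ~W)

~G = ~T = F
N & W = F & T = F
~G nand (N & W) = F nand F = T
~W = ~T = F
U <-> ~W = F <-> F = T
(~G nand (N & W)) xor (U <-> ~W) = T xor T = F

False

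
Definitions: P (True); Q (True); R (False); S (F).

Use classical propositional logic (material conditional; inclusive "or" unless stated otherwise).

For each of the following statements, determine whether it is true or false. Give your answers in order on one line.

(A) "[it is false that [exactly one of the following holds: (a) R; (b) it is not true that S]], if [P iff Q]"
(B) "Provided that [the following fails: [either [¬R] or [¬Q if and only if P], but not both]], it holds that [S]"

(A) false / (B) true

(A): This is (P iff Q) -> not (R xor not S).

P iff Q = True iff True = True
not S = not False = True
R xor not S = False xor True = True
not (R xor not S) = not True = False
(P iff Q) -> not (R xor not S) = True -> False = False
Thus (A) is false.

(B): In symbols: not (not R xor (not Q iff P)) -> S

not R = not False = True
not Q = not True = False
not Q iff P = False iff True = False
not R xor (not Q iff P) = True xor False = True
not (not R xor (not Q iff P)) = not True = False
not (not R xor (not Q iff P)) -> S = False -> False = True
Thus (B) is true.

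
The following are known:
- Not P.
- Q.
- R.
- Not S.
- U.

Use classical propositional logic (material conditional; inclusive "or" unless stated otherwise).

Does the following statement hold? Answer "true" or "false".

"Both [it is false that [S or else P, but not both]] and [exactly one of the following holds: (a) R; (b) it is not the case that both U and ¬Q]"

False

In symbols: ¬(S ⊕ P) ∧ (R ⊕ (U ↑ ¬Q))

S ⊕ P = F ⊕ F = F
¬(S ⊕ P) = ¬F = T
¬Q = ¬T = F
U ↑ ¬Q = T ↑ F = T
R ⊕ (U ↑ ¬Q) = T ⊕ T = F
¬(S ⊕ P) ∧ (R ⊕ (U ↑ ¬Q)) = T ∧ F = F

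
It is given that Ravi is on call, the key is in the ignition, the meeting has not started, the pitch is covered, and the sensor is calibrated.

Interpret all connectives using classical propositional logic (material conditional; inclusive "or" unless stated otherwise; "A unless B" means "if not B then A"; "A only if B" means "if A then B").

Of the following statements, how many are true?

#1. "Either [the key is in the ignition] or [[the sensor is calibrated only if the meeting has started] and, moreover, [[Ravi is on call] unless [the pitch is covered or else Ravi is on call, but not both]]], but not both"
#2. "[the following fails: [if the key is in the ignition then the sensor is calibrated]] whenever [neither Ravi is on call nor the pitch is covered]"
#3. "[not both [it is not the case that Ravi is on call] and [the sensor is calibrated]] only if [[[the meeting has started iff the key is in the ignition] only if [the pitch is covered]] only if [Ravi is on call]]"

Let P = "the key is in the ignition" (True), L = "the sensor is calibrated" (True), N = "the meeting has started" (False), G = "Ravi is on call" (True), R = "the pitch is covered" (True).

#1: Formalization: P xor ((L -> N) and (G or (R xor G)))

L -> N = True -> False = False
R xor G = True xor True = False
G or (R xor G) = True or False = True
(L -> N) and (G or (R xor G)) = False and True = False
P xor ((L -> N) and (G or (R xor G))) = True xor False = True
Hence #1 is true.

#2: In symbols: (G nor R) -> not (P -> L)

G nor R = True nor True = False
P -> L = True -> True = True
not (P -> L) = not True = False
(G nor R) -> not (P -> L) = False -> False = True
So #2 is true.

#3: Parsed as (not G nand L) -> (((N iff P) -> R) -> G)

not G = not True = False
not G nand L = False nand True = True
N iff P = False iff True = False
(N iff P) -> R = False -> True = True
((N iff P) -> R) -> G = True -> True = True
(not G nand L) -> (((N iff P) -> R) -> G) = True -> True = True
So #3 is true.

True statements: 3 (#1, #2, #3).

3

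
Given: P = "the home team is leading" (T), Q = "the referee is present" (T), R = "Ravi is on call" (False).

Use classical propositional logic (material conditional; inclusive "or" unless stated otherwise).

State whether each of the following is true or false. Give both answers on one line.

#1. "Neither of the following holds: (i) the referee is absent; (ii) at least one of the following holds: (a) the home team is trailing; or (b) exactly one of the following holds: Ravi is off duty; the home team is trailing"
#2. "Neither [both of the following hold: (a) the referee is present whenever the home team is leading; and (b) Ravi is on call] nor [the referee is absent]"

#1: This is ¬Q ↓ (¬P ∨ (¬R ⊕ ¬P)).

¬Q = ¬T = F
¬P = ¬T = F
¬R = ¬F = T
¬P = ¬T = F
¬R ⊕ ¬P = T ⊕ F = T
¬P ∨ (¬R ⊕ ¬P) = F ∨ T = T
¬Q ↓ (¬P ∨ (¬R ⊕ ¬P)) = F ↓ T = F
Hence #1 is false.

#2: Formalization: ((P → Q) ∧ R) ↓ ¬Q

P → Q = T → T = T
(P → Q) ∧ R = T ∧ F = F
¬Q = ¬T = F
((P → Q) ∧ R) ↓ ¬Q = F ↓ F = T
So #2 is true.

#1 False, #2 True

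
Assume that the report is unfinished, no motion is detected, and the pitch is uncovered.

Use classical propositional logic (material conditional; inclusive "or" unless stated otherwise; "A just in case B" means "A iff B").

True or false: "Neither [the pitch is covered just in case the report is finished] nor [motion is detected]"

False.

Let V = "the pitch is covered" (F), D = "the report is finished" (F), Q = "motion is detected" (F).
Parsed as (V <-> D) nor Q

V <-> D = F <-> F = T
(V <-> D) nor Q = T nor F = F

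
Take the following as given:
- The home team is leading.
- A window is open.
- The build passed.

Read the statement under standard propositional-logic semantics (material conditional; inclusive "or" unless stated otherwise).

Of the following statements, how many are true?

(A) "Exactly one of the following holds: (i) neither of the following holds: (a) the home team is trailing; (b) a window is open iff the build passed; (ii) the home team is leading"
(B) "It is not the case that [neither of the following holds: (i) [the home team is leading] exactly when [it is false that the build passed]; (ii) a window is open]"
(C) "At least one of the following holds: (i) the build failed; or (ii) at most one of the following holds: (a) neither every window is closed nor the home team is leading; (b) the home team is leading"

3

Let P = "the home team is leading" (T), Q = "a window is open" (T), R = "the build passed" (T).

(A): In symbols: (¬P ↓ (Q ↔ R)) ⊕ P

¬P = ¬T = F
Q ↔ R = T ↔ T = T
¬P ↓ (Q ↔ R) = F ↓ T = F
(¬P ↓ (Q ↔ R)) ⊕ P = F ⊕ T = T
So (A) is true.

(B): In symbols: ¬((P ↔ ¬R) ↓ Q)

¬R = ¬T = F
P ↔ ¬R = T ↔ F = F
(P ↔ ¬R) ↓ Q = F ↓ T = F
¬((P ↔ ¬R) ↓ Q) = ¬F = T
Hence (B) is true.

(C): In symbols: ¬R ∨ ((¬Q ↓ P) ↑ P)

¬R = ¬T = F
¬Q = ¬T = F
¬Q ↓ P = F ↓ T = F
(¬Q ↓ P) ↑ P = F ↑ T = T
¬R ∨ ((¬Q ↓ P) ↑ P) = F ∨ T = T
Hence (C) is true.

3 of the 3 statements are true.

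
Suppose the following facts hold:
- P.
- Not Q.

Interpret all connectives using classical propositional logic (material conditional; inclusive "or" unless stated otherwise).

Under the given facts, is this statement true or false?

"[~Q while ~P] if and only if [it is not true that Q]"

False.

Parsed as (~Q & ~P) <-> ~Q

~Q = ~F = T
~P = ~T = F
~Q & ~P = T & F = F
~Q = ~F = T
(~Q & ~P) <-> ~Q = F <-> T = F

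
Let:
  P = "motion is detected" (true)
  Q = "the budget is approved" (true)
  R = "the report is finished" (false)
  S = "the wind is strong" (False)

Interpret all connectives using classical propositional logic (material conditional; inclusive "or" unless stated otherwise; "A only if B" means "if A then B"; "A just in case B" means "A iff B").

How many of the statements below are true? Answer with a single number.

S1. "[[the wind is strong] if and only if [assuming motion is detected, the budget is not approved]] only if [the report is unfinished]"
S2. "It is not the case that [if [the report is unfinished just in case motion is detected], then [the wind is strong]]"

2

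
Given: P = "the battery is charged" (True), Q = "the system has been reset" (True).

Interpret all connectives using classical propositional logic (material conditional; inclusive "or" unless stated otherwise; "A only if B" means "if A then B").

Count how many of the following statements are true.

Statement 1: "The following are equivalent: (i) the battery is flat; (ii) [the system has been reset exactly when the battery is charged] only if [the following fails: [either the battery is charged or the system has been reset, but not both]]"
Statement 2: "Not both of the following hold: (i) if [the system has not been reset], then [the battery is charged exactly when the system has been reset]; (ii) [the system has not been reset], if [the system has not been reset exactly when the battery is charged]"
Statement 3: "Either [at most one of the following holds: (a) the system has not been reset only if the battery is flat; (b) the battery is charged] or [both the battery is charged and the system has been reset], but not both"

1

Statement 1: Parsed as ¬P ↔ ((Q ↔ P) → ¬(P ⊕ Q))

¬P = ¬T = F
Q ↔ P = T ↔ T = T
P ⊕ Q = T ⊕ T = F
¬(P ⊕ Q) = ¬F = T
(Q ↔ P) → ¬(P ⊕ Q) = T → T = T
¬P ↔ ((Q ↔ P) → ¬(P ⊕ Q)) = F ↔ T = F
So Statement 1 is false.

Statement 2: Parsed as (¬Q → (P ↔ Q)) ↑ ((¬Q ↔ P) → ¬Q)

¬Q = ¬T = F
P ↔ Q = T ↔ T = T
¬Q → (P ↔ Q) = F → T = T
¬Q = ¬T = F
¬Q ↔ P = F ↔ T = F
¬Q = ¬T = F
(¬Q ↔ P) → ¬Q = F → F = T
(¬Q → (P ↔ Q)) ↑ ((¬Q ↔ P) → ¬Q) = T ↑ T = F
So Statement 2 is false.

Statement 3: Parsed as ((¬Q → ¬P) ↑ P) ⊕ (P ∧ Q)

¬Q = ¬T = F
¬P = ¬T = F
¬Q → ¬P = F → F = T
(¬Q → ¬P) ↑ P = T ↑ T = F
P ∧ Q = T ∧ T = T
((¬Q → ¬P) ↑ P) ⊕ (P ∧ Q) = F ⊕ T = T
Hence Statement 3 is true.

Count: 1.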